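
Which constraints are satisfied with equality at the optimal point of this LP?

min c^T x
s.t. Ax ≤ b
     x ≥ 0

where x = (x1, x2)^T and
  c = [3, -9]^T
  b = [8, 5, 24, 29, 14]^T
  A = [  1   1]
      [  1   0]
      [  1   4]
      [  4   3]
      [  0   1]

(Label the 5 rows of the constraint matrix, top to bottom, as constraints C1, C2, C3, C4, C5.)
Optimal: x1 = 0, x2 = 6
Slack at optimum:
  C1: slack = 2
  C2: slack = 5
  C3: slack = 0 (binding)
  C4: slack = 11
  C5: slack = 8
  x1 ≥ 0: x1 = 0 (binding)
  x2 ≥ 0: x2 = 6
Binding constraints: C3, x1 ≥ 0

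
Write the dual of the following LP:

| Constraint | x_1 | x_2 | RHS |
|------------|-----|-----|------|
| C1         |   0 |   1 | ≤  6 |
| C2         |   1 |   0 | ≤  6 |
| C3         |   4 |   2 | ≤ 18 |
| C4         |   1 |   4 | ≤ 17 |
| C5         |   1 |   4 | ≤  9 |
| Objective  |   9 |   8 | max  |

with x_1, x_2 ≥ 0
Minimize: z = 6y1 + 6y2 + 18y3 + 17y4 + 9y5

Subject to:
  C1: -y2 - 4y3 - y4 - y5 ≤ -9
  C2: -y1 - 2y3 - 4y4 - 4y5 ≤ -8
  y1, y2, y3, y4, y5 ≥ 0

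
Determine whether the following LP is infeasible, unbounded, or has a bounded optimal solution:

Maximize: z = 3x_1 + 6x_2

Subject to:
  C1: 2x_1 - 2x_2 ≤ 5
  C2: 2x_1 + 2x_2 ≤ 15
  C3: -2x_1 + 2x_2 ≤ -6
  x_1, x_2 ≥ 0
C1 requires 2x_1 - 2x_2 ≤ 5, while C3 (-2x_1 + 2x_2 ≤ -6) is equivalent to 2x_1 - 2x_2 ≥ 6. Together they would need 6 ≤ 2x_1 - 2x_2 ≤ 5, which is impossible since 6 > 5. No point satisfies all constraints.

Infeasible: no point satisfies all constraints simultaneously.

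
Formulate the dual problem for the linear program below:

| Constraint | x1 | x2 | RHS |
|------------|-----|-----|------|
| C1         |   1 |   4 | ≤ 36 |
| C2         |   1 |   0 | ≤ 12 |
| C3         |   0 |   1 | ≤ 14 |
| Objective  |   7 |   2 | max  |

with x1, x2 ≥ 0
Minimize: z = 36y1 + 12y2 + 14y3

Subject to:
  C1: -y1 - y2 ≤ -7
  C2: -4y1 - y3 ≤ -2
  y1, y2, y3 ≥ 0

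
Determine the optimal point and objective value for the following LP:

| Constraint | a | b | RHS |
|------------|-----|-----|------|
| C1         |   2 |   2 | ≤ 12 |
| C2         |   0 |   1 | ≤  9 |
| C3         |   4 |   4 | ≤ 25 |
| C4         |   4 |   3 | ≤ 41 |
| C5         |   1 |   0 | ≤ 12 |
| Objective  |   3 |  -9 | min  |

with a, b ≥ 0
a = 0, b = 6, z = -54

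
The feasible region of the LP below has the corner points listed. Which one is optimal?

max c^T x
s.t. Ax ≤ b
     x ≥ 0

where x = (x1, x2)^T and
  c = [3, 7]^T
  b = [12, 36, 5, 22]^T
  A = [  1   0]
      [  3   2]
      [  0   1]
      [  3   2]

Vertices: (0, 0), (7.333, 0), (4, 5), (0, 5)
Evaluating z = 3x1 + 7x2 at each vertex:
  (0, 0): z = 0
  (7.333, 0): z = 22
  (4, 5): z = 47
  (0, 5): z = 35

The largest value is z = 47, attained at (4, 5).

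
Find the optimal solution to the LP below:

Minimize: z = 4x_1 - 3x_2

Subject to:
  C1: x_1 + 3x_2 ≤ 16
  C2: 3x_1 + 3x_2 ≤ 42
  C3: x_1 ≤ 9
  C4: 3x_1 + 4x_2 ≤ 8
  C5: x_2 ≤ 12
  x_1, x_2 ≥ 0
x_1 = 0, x_2 = 2, z = -6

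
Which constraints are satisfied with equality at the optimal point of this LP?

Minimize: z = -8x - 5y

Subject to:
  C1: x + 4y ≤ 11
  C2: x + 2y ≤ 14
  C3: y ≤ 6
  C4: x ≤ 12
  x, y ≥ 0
Optimal: x = 11, y = 0
Slack at optimum:
  C1: slack = 0 (binding)
  C2: slack = 3
  C3: slack = 6
  C4: slack = 1
  x ≥ 0: x = 11
  y ≥ 0: y = 0 (binding)
Binding constraints: C1, y ≥ 0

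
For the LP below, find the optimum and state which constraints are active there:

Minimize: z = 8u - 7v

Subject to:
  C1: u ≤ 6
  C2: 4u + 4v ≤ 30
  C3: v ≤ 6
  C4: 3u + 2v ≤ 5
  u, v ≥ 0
Optimal: u = 0, v = 2.5
Binding: C4, u ≥ 0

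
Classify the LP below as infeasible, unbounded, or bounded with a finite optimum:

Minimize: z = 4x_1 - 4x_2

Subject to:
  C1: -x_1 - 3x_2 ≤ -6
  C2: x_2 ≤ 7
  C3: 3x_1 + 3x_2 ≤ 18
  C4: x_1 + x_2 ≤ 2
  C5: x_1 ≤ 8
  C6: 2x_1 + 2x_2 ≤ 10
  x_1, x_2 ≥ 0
The point (0, 2) satisfies every constraint, so the LP is feasible; the constraints give x_1 ≤ 8 and x_2 ≤ 7, which with x_1, x_2 ≥ 0 keep the feasible region inside a bounded box. A feasible, bounded LP attains a finite optimum at a vertex.

Feasible with finite optimum z* = -8 at (0, 2).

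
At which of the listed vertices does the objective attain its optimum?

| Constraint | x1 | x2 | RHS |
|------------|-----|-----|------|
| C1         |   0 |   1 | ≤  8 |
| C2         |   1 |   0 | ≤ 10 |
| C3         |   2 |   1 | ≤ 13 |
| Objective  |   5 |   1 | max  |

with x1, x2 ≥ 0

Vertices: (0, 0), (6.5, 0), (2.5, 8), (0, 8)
(6.5, 0) with z = 32.5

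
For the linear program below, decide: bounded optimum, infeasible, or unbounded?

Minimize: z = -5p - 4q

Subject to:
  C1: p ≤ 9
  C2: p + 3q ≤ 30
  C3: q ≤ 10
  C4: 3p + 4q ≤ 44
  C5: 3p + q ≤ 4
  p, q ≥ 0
The point (0, 4) satisfies every constraint, so the LP is feasible; the constraints give p ≤ 9 and q ≤ 10, which with p, q ≥ 0 keep the feasible region inside a bounded box. A feasible, bounded LP attains a finite optimum at a vertex.

Evaluating z = -5p - 4q at each vertex:
  (0, 0): z = 0
  (1.333, 0): z = -6.667
  (0, 4): z = -16

The LP has an optimal solution: (0, 4) with z = -16.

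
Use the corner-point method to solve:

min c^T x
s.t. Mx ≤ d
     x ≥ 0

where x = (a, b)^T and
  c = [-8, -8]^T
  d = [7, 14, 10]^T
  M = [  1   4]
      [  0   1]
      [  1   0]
a = 7, b = 0, z = -56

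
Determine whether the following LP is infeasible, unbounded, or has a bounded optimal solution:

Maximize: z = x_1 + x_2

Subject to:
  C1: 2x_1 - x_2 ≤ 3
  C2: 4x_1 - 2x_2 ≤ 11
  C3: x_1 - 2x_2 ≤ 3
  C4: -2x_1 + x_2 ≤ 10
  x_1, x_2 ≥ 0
Feasible point: (0, 0) satisfies every constraint, so the LP is feasible.
Direction d = (1, 2): for each constraint row a, a·d ≤ 0 —
  (2)(1) + (-1)(2) = 0 ≤ 0
  (4)(1) + (-2)(2) = 0 ≤ 0
  (1)(1) + (-2)(2) = -3 ≤ 0
  (-2)(1) + (1)(2) = 0 ≤ 0
and d ≥ 0, so (0, 0) + t·d stays feasible for every t ≥ 0. Along this ray z = x_1 + x_2 changes by 3 per unit t, so z → +∞.

Unbounded — the objective can increase without bound over the feasible region.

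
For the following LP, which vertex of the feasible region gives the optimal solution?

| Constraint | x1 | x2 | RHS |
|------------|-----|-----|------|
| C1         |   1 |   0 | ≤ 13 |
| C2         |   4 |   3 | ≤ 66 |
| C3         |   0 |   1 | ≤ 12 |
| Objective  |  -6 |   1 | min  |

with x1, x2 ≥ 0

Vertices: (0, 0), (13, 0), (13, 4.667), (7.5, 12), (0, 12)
Evaluating z = -6x1 + x2 at each vertex:
  (0, 0): z = 0
  (13, 0): z = -78
  (13, 4.667): z = -73.33
  (7.5, 12): z = -33
  (0, 12): z = 12

The smallest value is z = -78, attained at (13, 0).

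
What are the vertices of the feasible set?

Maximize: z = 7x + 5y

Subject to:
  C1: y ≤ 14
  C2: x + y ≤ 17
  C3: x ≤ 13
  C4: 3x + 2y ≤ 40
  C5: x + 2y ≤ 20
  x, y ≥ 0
Each vertex is the intersection of two constraint boundaries that also satisfies all remaining constraints:
  x = 0 and y = 0 → (0, 0)
  x = 13 and y = 0 → (13, 0)
  x = 13 and 3x + 2y = 40 → (13, 0.5)
  3x + 2y = 40 and x + 2y = 20 → (10, 5)
  x + 2y = 20 and x = 0 → (0, 10)

Vertices: (0, 0), (13, 0), (13, 0.5), (10, 5), (0, 10)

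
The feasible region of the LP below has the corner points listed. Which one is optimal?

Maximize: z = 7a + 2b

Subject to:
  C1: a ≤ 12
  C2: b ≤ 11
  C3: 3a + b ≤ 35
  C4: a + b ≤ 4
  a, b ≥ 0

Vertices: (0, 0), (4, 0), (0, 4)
(4, 0) with z = 28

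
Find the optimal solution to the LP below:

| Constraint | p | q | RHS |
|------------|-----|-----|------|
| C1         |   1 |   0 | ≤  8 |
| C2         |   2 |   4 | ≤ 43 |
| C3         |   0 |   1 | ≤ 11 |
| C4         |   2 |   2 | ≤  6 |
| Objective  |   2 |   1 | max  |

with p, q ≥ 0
p = 3, q = 0, z = 6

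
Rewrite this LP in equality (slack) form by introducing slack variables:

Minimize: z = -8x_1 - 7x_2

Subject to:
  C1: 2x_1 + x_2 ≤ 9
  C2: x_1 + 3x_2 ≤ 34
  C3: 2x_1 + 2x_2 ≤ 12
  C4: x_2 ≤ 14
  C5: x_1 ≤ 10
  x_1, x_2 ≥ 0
min z = -8x_1 - 7x_2

s.t.
  2x_1 + x_2 + s1 = 9
  x_1 + 3x_2 + s2 = 34
  2x_1 + 2x_2 + s3 = 12
  x_2 + s4 = 14
  x_1 + s5 = 10
  x_1, x_2, s1, s2, s3, s4, s5 ≥ 0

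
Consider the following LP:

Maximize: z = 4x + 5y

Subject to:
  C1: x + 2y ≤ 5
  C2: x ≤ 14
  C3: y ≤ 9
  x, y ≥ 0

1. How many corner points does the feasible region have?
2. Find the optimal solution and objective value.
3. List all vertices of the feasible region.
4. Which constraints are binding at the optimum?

1. 3
2. x = 5, y = 0, z = 20
3. (0, 0), (5, 0), (0, 2.5)
4. C1, y ≥ 0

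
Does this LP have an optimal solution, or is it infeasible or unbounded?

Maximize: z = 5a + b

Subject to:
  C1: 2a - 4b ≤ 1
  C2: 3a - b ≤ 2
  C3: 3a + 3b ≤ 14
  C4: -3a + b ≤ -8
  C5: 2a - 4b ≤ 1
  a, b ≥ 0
C2 requires 3a - b ≤ 2, while C4 (-3a + b ≤ -8) is equivalent to 3a - b ≥ 8. Together they would need 8 ≤ 3a - b ≤ 2, which is impossible since 8 > 2. No point satisfies all constraints.

The feasible region is empty; the LP is infeasible.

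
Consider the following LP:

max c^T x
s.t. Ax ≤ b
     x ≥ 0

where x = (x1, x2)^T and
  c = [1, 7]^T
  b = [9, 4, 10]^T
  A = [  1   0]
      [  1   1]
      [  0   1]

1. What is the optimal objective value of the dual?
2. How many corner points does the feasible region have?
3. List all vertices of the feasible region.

1. 28 (by strong duality, equal to the primal optimum)
2. 3
3. (0, 0), (4, 0), (0, 4)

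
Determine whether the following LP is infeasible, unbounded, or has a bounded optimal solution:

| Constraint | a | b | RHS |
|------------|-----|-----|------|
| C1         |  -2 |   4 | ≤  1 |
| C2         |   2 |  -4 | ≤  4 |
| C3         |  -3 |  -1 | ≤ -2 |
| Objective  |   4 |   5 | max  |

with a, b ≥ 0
Feasible point: (1, 0) satisfies every constraint, so the LP is feasible.
Direction d = (2, 1): for each constraint row a, a·d ≤ 0 —
  (-2)(2) + (4)(1) = 0 ≤ 0
  (2)(2) + (-4)(1) = 0 ≤ 0
  (-3)(2) + (-1)(1) = -7 ≤ 0
and d ≥ 0, so (1, 0) + t·d stays feasible for every t ≥ 0. Along this ray z = 4a + 5b changes by 13 per unit t, so z → +∞.

Unbounded: there is a feasible ray along which z → +∞.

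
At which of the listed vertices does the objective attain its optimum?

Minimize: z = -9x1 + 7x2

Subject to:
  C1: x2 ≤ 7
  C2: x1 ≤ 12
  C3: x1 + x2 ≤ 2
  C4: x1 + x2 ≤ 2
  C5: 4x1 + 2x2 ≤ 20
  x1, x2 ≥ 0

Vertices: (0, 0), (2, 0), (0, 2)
(2, 0) with z = -18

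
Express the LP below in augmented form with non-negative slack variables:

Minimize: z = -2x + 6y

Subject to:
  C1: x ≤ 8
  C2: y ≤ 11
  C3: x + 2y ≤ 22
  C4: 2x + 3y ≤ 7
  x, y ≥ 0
min z = -2x + 6y

s.t.
  x + s1 = 8
  y + s2 = 11
  x + 2y + s3 = 22
  2x + 3y + s4 = 7
  x, y, s1, s2, s3, s4 ≥ 0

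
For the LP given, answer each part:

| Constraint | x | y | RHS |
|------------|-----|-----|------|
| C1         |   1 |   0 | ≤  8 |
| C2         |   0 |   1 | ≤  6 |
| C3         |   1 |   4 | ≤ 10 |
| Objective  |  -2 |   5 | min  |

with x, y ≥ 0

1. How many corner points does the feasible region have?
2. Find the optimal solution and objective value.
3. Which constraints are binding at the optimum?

1. 4
2. x = 8, y = 0, z = -16
3. C1, y ≥ 0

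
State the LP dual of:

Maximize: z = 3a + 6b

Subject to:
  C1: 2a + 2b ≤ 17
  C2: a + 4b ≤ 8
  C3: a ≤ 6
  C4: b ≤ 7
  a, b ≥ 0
Minimize: z = 17y1 + 8y2 + 6y3 + 7y4

Subject to:
  C1: -2y1 - y2 - y3 ≤ -3
  C2: -2y1 - 4y2 - y4 ≤ -6
  y1, y2, y3, y4 ≥ 0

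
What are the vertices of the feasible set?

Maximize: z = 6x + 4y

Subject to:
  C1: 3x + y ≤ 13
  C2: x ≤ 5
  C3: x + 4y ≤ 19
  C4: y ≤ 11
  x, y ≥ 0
Each vertex is the intersection of two constraint boundaries that also satisfies all remaining constraints:
  x = 0 and y = 0 → (0, 0)
  3x + y = 13 and y = 0 → (4.333, 0)
  3x + y = 13 and x + 4y = 19 → (3, 4)
  x + 4y = 19 and x = 0 → (0, 4.75)

Vertices: (0, 0), (4.333, 0), (3, 4), (0, 4.75)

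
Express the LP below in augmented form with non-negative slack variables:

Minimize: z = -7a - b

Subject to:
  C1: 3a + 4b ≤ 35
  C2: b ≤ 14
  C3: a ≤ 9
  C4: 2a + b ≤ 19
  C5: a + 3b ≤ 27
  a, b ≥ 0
min z = -7a - b

s.t.
  3a + 4b + s1 = 35
  b + s2 = 14
  a + s3 = 9
  2a + b + s4 = 19
  a + 3b + s5 = 27
  a, b, s1, s2, s3, s4, s5 ≥ 0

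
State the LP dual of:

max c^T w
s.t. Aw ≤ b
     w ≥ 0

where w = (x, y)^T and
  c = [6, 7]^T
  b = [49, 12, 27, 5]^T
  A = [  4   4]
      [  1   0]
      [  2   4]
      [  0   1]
Minimize: z = 49y1 + 12y2 + 27y3 + 5y4

Subject to:
  C1: -4y1 - y2 - 2y3 ≤ -6
  C2: -4y1 - 4y3 - y4 ≤ -7
  y1, y2, y3, y4 ≥ 0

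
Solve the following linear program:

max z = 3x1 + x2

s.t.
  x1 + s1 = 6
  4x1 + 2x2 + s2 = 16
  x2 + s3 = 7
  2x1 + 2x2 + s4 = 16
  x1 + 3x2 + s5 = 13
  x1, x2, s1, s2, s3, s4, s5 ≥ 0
x1 = 4, x2 = 0, z = 12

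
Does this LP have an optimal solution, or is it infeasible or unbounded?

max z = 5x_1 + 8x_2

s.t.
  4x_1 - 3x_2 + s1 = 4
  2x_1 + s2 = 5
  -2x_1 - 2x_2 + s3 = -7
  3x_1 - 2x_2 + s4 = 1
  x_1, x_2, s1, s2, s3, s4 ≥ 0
Feasible point: (0, 4) satisfies every constraint, so the LP is feasible.
Direction d = (0, 1): for each constraint row a, a·d ≤ 0 —
  (4)(0) + (-3)(1) = -3 ≤ 0
  (2)(0) + (0)(1) = 0 ≤ 0
  (-2)(0) + (-2)(1) = -2 ≤ 0
  (3)(0) + (-2)(1) = -2 ≤ 0
and d ≥ 0, so (0, 4) + t·d stays feasible for every t ≥ 0. Along this ray z = 5x_1 + 8x_2 changes by 8 per unit t, so z → +∞.

Unbounded — the objective can increase without bound over the feasible region.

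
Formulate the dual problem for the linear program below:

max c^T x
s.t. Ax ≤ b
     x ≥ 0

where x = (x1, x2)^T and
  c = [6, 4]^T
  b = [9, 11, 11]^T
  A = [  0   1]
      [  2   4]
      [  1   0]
Minimize: z = 9y1 + 11y2 + 11y3

Subject to:
  C1: -2y2 - y3 ≤ -6
  C2: -y1 - 4y2 ≤ -4
  y1, y2, y3 ≥ 0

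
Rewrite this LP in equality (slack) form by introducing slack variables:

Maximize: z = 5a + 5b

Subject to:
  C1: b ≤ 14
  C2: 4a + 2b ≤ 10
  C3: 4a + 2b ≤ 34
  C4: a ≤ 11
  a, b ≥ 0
max z = 5a + 5b

s.t.
  b + s1 = 14
  4a + 2b + s2 = 10
  4a + 2b + s3 = 34
  a + s4 = 11
  a, b, s1, s2, s3, s4 ≥ 0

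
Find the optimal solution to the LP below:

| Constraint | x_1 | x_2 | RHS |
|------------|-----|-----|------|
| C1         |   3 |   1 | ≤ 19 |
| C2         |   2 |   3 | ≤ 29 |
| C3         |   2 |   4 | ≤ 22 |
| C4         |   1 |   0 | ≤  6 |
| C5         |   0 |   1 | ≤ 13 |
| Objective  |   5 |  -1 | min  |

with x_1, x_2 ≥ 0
Each vertex is the intersection of two constraint boundaries that also satisfies all remaining constraints:
  x_1 = 0 and x_2 = 0 → (0, 0)
  x_1 = 6 and x_2 = 0 → (6, 0)
  3x_1 + x_2 = 19 and x_1 = 6 → (6, 1)
  3x_1 + x_2 = 19 and 2x_1 + 4x_2 = 22 → (5.4, 2.8)
  2x_1 + 4x_2 = 22 and x_1 = 0 → (0, 5.5)

Evaluating z = 5x_1 - x_2 at each vertex:
  (0, 0): z = 0
  (6, 0): z = 30
  (6, 1): z = 29
  (5.4, 2.8): z = 24.2
  (0, 5.5): z = -5.5

The minimum is at (0, 5.5) with z = -5.5.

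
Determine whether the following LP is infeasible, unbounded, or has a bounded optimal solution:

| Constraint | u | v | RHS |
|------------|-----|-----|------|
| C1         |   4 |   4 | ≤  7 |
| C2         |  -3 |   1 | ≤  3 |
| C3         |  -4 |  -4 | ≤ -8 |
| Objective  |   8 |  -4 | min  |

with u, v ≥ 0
C1 requires 4u + 4v ≤ 7, while C3 (-4u - 4v ≤ -8) is equivalent to 4u + 4v ≥ 8. Together they would need 8 ≤ 4u + 4v ≤ 7, which is impossible since 8 > 7. No point satisfies all constraints.

Infeasible — the constraint set is empty.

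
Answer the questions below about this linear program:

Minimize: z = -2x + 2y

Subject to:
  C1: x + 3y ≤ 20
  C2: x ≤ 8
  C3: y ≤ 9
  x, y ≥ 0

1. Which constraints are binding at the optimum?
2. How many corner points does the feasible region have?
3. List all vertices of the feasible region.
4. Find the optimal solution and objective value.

1. C2, y ≥ 0
2. 4
3. (0, 0), (8, 0), (8, 4), (0, 6.667)
4. x = 8, y = 0, z = -16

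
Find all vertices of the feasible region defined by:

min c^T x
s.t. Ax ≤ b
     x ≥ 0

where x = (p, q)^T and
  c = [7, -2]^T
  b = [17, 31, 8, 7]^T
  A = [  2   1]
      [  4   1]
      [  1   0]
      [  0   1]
Each vertex is the intersection of two constraint boundaries that also satisfies all remaining constraints:
  p = 0 and q = 0 → (0, 0)
  4p + q = 31 and q = 0 → (7.75, 0)
  2p + q = 17 and 4p + q = 31 → (7, 3)
  2p + q = 17 and q = 7 → (5, 7)
  q = 7 and p = 0 → (0, 7)

Vertices: (0, 0), (7.75, 0), (7, 3), (5, 7), (0, 7)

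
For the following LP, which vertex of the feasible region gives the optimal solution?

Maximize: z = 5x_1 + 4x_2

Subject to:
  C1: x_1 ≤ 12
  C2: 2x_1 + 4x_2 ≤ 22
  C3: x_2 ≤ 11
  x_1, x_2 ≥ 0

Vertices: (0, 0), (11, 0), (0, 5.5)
Evaluating z = 5x_1 + 4x_2 at each vertex:
  (0, 0): z = 0
  (11, 0): z = 55
  (0, 5.5): z = 22

The largest value is z = 55, attained at (11, 0).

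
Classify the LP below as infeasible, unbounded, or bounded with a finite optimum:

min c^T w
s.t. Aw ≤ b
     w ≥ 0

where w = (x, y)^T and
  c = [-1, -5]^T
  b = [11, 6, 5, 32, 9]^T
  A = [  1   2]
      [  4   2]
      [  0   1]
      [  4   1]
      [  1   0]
The point (0, 3) satisfies every constraint, so the LP is feasible; the constraints give x ≤ 9 and y ≤ 5, which with x, y ≥ 0 keep the feasible region inside a bounded box. A feasible, bounded LP attains a finite optimum at a vertex.

Evaluating z = -x - 5y at each vertex:
  (0, 0): z = 0
  (1.5, 0): z = -1.5
  (0, 3): z = -15

The LP has an optimal solution: (0, 3) with z = -15.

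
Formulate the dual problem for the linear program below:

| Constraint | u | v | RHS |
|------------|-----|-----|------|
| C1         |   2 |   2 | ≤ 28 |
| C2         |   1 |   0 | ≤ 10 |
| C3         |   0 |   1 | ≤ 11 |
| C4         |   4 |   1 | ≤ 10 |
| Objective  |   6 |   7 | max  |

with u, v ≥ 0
Minimize: z = 28y1 + 10y2 + 11y3 + 10y4

Subject to:
  C1: -2y1 - y2 - 4y4 ≤ -6
  C2: -2y1 - y3 - y4 ≤ -7
  y1, y2, y3, y4 ≥ 0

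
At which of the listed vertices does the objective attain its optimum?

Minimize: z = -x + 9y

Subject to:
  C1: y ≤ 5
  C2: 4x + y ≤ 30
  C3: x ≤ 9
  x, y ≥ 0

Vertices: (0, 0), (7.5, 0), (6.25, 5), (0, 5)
(7.5, 0) with z = -7.5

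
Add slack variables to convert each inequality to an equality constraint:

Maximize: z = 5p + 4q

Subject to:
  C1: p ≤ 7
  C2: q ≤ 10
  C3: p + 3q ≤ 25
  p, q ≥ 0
max z = 5p + 4q

s.t.
  p + s1 = 7
  q + s2 = 10
  p + 3q + s3 = 25
  p, q, s1, s2, s3 ≥ 0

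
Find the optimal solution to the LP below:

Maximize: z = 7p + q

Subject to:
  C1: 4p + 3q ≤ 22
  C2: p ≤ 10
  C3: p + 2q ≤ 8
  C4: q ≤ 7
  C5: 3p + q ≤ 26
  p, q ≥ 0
Each vertex is the intersection of two constraint boundaries that also satisfies all remaining constraints:
  p = 0 and q = 0 → (0, 0)
  4p + 3q = 22 and q = 0 → (5.5, 0)
  4p + 3q = 22 and p + 2q = 8 → (4, 2)
  p + 2q = 8 and p = 0 → (0, 4)

Evaluating z = 7p + q at each vertex:
  (0, 0): z = 0
  (5.5, 0): z = 38.5
  (4, 2): z = 30
  (0, 4): z = 4

The maximum is at (5.5, 0) with z = 38.5.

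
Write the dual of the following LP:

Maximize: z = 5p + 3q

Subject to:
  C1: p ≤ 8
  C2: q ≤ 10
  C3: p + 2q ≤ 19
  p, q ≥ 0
Minimize: z = 8y1 + 10y2 + 19y3

Subject to:
  C1: -y1 - y3 ≤ -5
  C2: -y2 - 2y3 ≤ -3
  y1, y2, y3 ≥ 0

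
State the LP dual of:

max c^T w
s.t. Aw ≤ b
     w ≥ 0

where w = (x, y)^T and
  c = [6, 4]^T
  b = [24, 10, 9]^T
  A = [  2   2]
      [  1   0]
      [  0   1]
Minimize: z = 24y1 + 10y2 + 9y3

Subject to:
  C1: -2y1 - y2 ≤ -6
  C2: -2y1 - y3 ≤ -4
  y1, y2, y3 ≥ 0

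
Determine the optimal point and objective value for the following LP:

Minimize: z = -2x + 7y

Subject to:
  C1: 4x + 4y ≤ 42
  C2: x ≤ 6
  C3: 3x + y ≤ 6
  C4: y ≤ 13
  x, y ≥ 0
Each vertex is the intersection of two constraint boundaries that also satisfies all remaining constraints:
  x = 0 and y = 0 → (0, 0)
  3x + y = 6 and y = 0 → (2, 0)
  3x + y = 6 and x = 0 → (0, 6)

Evaluating z = -2x + 7y at each vertex:
  (0, 0): z = 0
  (2, 0): z = -4
  (0, 6): z = 42

The minimum is at (2, 0) with z = -4.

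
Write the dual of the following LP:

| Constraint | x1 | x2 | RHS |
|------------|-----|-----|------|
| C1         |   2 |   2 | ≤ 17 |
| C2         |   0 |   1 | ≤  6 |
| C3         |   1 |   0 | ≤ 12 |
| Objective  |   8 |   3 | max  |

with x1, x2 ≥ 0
Minimize: z = 17y1 + 6y2 + 12y3

Subject to:
  C1: -2y1 - y3 ≤ -8
  C2: -2y1 - y2 ≤ -3
  y1, y2, y3 ≥ 0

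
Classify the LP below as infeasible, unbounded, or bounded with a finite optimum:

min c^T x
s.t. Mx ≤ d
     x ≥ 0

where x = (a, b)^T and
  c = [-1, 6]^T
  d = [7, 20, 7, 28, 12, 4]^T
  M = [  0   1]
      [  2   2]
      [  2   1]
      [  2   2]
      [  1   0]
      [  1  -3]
The point (3.5, 0) satisfies every constraint, so the LP is feasible; the constraints give a ≤ 12 and b ≤ 7, which with a, b ≥ 0 keep the feasible region inside a bounded box. A feasible, bounded LP attains a finite optimum at a vertex.

The LP has an optimal solution: (3.5, 0) with z = -3.5.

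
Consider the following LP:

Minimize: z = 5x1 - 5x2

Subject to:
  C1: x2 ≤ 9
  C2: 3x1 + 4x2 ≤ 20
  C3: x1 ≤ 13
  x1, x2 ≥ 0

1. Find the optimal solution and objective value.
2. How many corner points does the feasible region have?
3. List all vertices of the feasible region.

1. x1 = 0, x2 = 5, z = -25
2. 3
3. (0, 0), (6.667, 0), (0, 5)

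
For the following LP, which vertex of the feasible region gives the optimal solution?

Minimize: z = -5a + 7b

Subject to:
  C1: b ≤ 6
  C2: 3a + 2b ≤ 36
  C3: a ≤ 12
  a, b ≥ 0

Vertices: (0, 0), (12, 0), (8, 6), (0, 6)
Evaluating z = -5a + 7b at each vertex:
  (0, 0): z = 0
  (12, 0): z = -60
  (8, 6): z = 2
  (0, 6): z = 42

The smallest value is z = -60, attained at (12, 0).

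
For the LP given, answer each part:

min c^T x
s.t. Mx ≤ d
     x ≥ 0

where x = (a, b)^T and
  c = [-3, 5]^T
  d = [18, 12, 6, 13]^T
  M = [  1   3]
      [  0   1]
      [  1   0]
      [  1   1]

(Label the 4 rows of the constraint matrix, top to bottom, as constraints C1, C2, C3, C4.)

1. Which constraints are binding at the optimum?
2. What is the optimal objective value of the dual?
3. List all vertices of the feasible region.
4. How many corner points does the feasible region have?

1. C3, b ≥ 0
2. -18 (by strong duality, equal to the primal optimum)
3. (0, 0), (6, 0), (6, 4), (0, 6)
4. 4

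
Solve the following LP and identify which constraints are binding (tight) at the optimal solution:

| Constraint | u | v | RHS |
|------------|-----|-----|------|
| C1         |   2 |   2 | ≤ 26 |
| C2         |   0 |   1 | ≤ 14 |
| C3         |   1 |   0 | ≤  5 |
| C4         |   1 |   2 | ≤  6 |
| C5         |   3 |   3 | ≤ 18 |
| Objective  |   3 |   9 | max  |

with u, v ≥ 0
Optimal: u = 0, v = 3
Binding: C4, u ≥ 0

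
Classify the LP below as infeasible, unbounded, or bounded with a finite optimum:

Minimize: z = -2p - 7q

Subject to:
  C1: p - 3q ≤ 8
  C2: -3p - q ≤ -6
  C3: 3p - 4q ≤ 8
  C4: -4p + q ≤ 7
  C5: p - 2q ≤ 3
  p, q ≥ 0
Feasible point: (2, 0) satisfies every constraint, so the LP is feasible.
Direction d = (1, 1): for each constraint row a, a·d ≤ 0 —
  (1)(1) + (-3)(1) = -2 ≤ 0
  (-3)(1) + (-1)(1) = -4 ≤ 0
  (3)(1) + (-4)(1) = -1 ≤ 0
  (-4)(1) + (1)(1) = -3 ≤ 0
  (1)(1) + (-2)(1) = -1 ≤ 0
and d ≥ 0, so (2, 0) + t·d stays feasible for every t ≥ 0. Along this ray z = -2p - 7q changes by -9 per unit t, so z → −∞.

Unbounded — the objective can decrease without bound over the feasible region.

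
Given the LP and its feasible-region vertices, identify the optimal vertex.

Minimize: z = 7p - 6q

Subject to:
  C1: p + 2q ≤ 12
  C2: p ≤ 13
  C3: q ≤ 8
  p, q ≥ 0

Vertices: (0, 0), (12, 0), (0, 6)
(0, 6) with z = -36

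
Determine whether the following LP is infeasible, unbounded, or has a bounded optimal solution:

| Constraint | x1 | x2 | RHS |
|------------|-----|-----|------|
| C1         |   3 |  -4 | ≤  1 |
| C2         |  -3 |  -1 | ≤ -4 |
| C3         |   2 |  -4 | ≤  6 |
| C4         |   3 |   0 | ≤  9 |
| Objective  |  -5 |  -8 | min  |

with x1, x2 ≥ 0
Feasible point: (1, 1) satisfies every constraint, so the LP is feasible.
Direction d = (0, 1): for each constraint row a, a·d ≤ 0 —
  (3)(0) + (-4)(1) = -4 ≤ 0
  (-3)(0) + (-1)(1) = -1 ≤ 0
  (2)(0) + (-4)(1) = -4 ≤ 0
  (3)(0) + (0)(1) = 0 ≤ 0
and d ≥ 0, so (1, 1) + t·d stays feasible for every t ≥ 0. Along this ray z = -5x1 - 8x2 changes by -8 per unit t, so z → −∞.

Unbounded: there is a feasible ray along which z → −∞.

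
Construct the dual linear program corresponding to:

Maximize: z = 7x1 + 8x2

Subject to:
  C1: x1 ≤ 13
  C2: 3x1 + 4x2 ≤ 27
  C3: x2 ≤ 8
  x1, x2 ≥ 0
Minimize: z = 13y1 + 27y2 + 8y3

Subject to:
  C1: -y1 - 3y2 ≤ -7
  C2: -4y2 - y3 ≤ -8
  y1, y2, y3 ≥ 0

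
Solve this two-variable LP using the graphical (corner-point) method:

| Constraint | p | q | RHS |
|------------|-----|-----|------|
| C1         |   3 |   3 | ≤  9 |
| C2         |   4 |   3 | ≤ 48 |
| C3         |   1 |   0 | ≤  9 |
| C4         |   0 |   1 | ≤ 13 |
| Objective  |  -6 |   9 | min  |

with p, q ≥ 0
Each vertex is the intersection of two constraint boundaries that also satisfies all remaining constraints:
  p = 0 and q = 0 → (0, 0)
  3p + 3q = 9 and q = 0 → (3, 0)
  3p + 3q = 9 and p = 0 → (0, 3)

Evaluating z = -6p + 9q at each vertex:
  (0, 0): z = 0
  (3, 0): z = -18
  (0, 3): z = 27

The minimum is at (3, 0) with z = -18.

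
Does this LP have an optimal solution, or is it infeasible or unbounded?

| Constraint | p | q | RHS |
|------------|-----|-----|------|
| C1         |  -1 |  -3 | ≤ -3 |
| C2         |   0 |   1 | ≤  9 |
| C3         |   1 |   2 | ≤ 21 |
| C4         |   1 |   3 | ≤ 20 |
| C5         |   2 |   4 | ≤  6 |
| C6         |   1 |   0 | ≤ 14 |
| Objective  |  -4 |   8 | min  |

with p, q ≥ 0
The point (3, 0) satisfies every constraint, so the LP is feasible; the constraints give p ≤ 14 and q ≤ 9, which with p, q ≥ 0 keep the feasible region inside a bounded box. A feasible, bounded LP attains a finite optimum at a vertex.

Bounded optimum: z* = -12 at (3, 0).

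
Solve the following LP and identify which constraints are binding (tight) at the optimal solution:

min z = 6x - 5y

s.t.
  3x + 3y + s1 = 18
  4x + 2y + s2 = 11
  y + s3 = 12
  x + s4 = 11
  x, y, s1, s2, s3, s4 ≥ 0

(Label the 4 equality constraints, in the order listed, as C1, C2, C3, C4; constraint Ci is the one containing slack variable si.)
Optimal: x = 0, y = 5.5
Slack at optimum:
  C1: slack = 1.5
  C2: slack = 0 (binding)
  C3: slack = 6.5
  C4: slack = 11
  x ≥ 0: x = 0 (binding)
  y ≥ 0: y = 5.5
Binding constraints: C2, x ≥ 0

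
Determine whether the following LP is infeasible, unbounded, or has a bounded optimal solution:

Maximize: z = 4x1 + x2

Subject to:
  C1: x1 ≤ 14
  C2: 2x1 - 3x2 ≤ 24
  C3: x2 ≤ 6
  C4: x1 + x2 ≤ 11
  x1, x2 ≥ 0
The point (11, 0) satisfies every constraint, so the LP is feasible; the constraints give x1 ≤ 14 and x2 ≤ 6, which with x1, x2 ≥ 0 keep the feasible region inside a bounded box. A feasible, bounded LP attains a finite optimum at a vertex.

Feasible with finite optimum z* = 44 at (11, 0).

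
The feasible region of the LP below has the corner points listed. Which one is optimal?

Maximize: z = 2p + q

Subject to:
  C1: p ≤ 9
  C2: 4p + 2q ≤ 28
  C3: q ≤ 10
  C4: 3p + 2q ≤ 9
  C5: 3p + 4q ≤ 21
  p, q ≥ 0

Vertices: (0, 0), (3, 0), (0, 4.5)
Evaluating z = 2p + q at each vertex:
  (0, 0): z = 0
  (3, 0): z = 6
  (0, 4.5): z = 4.5

The largest value is z = 6, attained at (3, 0).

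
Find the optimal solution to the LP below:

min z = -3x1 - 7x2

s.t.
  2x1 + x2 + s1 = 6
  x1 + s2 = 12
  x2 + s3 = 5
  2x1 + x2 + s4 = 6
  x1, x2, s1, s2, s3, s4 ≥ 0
Each vertex is the intersection of two constraint boundaries that also satisfies all remaining constraints:
  x1 = 0 and x2 = 0 → (0, 0)
  2x1 + x2 = 6 and x2 = 0 → (3, 0)
  2x1 + x2 = 6 and x2 = 5 → (0.5, 5)
  x2 = 5 and x1 = 0 → (0, 5)

Evaluating z = -3x1 - 7x2 at each vertex:
  (0, 0): z = 0
  (3, 0): z = -9
  (0.5, 5): z = -36.5
  (0, 5): z = -35

The minimum is at (0.5, 5) with z = -36.5.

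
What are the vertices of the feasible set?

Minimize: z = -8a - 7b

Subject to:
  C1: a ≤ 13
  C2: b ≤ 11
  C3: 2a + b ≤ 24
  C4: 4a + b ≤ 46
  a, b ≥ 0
Each vertex is the intersection of two constraint boundaries that also satisfies all remaining constraints:
  a = 0 and b = 0 → (0, 0)
  4a + b = 46 and b = 0 → (11.5, 0)
  2a + b = 24 and 4a + b = 46 → (11, 2)
  b = 11 and 2a + b = 24 → (6.5, 11)
  b = 11 and a = 0 → (0, 11)

Vertices: (0, 0), (11.5, 0), (11, 2), (6.5, 11), (0, 11)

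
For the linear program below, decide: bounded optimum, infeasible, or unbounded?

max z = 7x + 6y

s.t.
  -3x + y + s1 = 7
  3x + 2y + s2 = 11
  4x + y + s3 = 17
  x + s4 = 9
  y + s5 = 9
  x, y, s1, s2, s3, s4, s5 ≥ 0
The point (0, 5.5) satisfies every constraint, so the LP is feasible; the constraints give x ≤ 9 and y ≤ 9, which with x, y ≥ 0 keep the feasible region inside a bounded box. A feasible, bounded LP attains a finite optimum at a vertex.

Evaluating z = 7x + 6y at each vertex:
  (0, 0): z = 0
  (3.667, 0): z = 25.67
  (0, 5.5): z = 33

Bounded optimum: z* = 33 at (0, 5.5).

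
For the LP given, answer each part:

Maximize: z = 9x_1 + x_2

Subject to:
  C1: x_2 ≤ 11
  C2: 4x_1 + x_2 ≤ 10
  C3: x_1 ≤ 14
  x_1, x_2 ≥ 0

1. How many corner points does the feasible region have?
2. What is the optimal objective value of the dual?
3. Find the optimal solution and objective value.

1. 3
2. 22.5 (by strong duality, equal to the primal optimum)
3. x_1 = 2.5, x_2 = 0, z = 22.5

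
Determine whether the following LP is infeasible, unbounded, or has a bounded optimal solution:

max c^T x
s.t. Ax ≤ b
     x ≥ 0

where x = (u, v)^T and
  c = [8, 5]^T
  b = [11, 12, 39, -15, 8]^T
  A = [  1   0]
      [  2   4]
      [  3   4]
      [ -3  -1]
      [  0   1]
The point (6, 0) satisfies every constraint, so the LP is feasible; the constraints give u ≤ 11 and v ≤ 8, which with u, v ≥ 0 keep the feasible region inside a bounded box. A feasible, bounded LP attains a finite optimum at a vertex.

Feasible with finite optimum z* = 48 at (6, 0).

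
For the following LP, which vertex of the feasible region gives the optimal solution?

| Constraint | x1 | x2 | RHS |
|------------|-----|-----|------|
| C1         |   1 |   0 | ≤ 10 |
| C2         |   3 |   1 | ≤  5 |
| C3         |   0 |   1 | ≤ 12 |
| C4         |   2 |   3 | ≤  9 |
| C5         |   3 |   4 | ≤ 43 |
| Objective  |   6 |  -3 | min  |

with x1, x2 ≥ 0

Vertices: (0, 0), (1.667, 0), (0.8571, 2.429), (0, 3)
(0, 3) with z = -9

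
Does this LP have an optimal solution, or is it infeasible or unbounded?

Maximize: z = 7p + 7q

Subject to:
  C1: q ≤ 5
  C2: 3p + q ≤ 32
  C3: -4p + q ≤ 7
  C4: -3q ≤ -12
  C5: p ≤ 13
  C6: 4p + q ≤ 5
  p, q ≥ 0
The point (0, 5) satisfies every constraint, so the LP is feasible; the constraints give p ≤ 13 and q ≤ 5, which with p, q ≥ 0 keep the feasible region inside a bounded box. A feasible, bounded LP attains a finite optimum at a vertex.

Evaluating z = 7p + 7q at each vertex:
  (0, 4): z = 28
  (0.25, 4): z = 29.75
  (0, 5): z = 35

The LP has an optimal solution: (0, 5) with z = 35.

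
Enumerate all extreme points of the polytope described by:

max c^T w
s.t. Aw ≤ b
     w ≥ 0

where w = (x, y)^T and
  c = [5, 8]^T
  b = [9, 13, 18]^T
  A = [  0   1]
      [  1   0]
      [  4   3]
Each vertex is the intersection of two constraint boundaries that also satisfies all remaining constraints:
  x = 0 and y = 0 → (0, 0)
  4x + 3y = 18 and y = 0 → (4.5, 0)
  4x + 3y = 18 and x = 0 → (0, 6)

Vertices: (0, 0), (4.5, 0), (0, 6)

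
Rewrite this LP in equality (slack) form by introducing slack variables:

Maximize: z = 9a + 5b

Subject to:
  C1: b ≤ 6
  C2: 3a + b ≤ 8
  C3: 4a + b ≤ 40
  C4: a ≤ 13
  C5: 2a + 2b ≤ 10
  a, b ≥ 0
max z = 9a + 5b

s.t.
  b + s1 = 6
  3a + b + s2 = 8
  4a + b + s3 = 40
  a + s4 = 13
  2a + 2b + s5 = 10
  a, b, s1, s2, s3, s4, s5 ≥ 0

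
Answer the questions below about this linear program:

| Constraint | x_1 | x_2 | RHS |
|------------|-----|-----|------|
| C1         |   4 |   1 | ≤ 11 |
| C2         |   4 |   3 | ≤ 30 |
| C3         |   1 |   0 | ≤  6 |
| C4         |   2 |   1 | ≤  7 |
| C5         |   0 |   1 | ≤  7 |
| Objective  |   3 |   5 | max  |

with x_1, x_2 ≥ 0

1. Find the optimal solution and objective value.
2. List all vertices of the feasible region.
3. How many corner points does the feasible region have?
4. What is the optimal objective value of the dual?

1. x_1 = 0, x_2 = 7, z = 35
2. (0, 0), (2.75, 0), (2, 3), (0, 7)
3. 4
4. 35 (by strong duality, equal to the primal optimum)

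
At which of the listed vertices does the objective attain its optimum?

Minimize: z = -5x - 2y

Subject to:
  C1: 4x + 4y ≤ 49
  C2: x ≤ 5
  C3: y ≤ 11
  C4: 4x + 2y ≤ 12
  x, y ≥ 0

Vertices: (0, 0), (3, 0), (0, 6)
Evaluating z = -5x - 2y at each vertex:
  (0, 0): z = 0
  (3, 0): z = -15
  (0, 6): z = -12

The smallest value is z = -15, attained at (3, 0).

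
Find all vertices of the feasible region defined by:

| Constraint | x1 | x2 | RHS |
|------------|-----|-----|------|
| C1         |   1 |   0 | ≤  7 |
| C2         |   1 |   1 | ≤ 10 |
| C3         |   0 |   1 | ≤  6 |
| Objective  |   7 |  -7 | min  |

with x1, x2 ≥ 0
Each vertex is the intersection of two constraint boundaries that also satisfies all remaining constraints:
  x1 = 0 and x2 = 0 → (0, 0)
  x1 = 7 and x2 = 0 → (7, 0)
  x1 = 7 and x1 + x2 = 10 → (7, 3)
  x1 + x2 = 10 and x2 = 6 → (4, 6)
  x2 = 6 and x1 = 0 → (0, 6)

Vertices: (0, 0), (7, 0), (7, 3), (4, 6), (0, 6)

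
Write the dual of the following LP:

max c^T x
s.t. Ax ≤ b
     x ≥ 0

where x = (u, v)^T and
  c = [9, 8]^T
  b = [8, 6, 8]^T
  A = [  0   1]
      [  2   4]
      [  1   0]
Minimize: z = 8y1 + 6y2 + 8y3

Subject to:
  C1: -2y2 - y3 ≤ -9
  C2: -y1 - 4y2 ≤ -8
  y1, y2, y3 ≥ 0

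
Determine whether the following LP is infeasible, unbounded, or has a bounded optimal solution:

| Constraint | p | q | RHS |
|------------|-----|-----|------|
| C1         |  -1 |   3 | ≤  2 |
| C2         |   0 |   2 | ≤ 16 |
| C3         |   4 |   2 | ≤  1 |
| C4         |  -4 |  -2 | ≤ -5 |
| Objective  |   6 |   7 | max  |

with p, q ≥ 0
C3 requires 4p + 2q ≤ 1, while C4 (-4p - 2q ≤ -5) is equivalent to 4p + 2q ≥ 5. Together they would need 5 ≤ 4p + 2q ≤ 1, which is impossible since 5 > 1. No point satisfies all constraints.

Infeasible — the constraint set is empty.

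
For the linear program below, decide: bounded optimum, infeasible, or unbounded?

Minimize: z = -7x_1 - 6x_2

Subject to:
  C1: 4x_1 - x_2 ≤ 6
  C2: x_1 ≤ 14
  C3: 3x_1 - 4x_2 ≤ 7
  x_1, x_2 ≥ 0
Feasible point: (0, 0) satisfies every constraint, so the LP is feasible.
Direction d = (0, 1): for each constraint row a, a·d ≤ 0 —
  (4)(0) + (-1)(1) = -1 ≤ 0
  (1)(0) + (0)(1) = 0 ≤ 0
  (3)(0) + (-4)(1) = -4 ≤ 0
and d ≥ 0, so (0, 0) + t·d stays feasible for every t ≥ 0. Along this ray z = -7x_1 - 6x_2 changes by -6 per unit t, so z → −∞.

Unbounded — the objective can decrease without bound over the feasible region.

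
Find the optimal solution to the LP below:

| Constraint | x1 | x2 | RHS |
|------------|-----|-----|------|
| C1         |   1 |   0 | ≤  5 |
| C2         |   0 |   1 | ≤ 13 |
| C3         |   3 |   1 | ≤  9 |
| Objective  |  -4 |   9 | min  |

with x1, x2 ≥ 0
x1 = 3, x2 = 0, z = -12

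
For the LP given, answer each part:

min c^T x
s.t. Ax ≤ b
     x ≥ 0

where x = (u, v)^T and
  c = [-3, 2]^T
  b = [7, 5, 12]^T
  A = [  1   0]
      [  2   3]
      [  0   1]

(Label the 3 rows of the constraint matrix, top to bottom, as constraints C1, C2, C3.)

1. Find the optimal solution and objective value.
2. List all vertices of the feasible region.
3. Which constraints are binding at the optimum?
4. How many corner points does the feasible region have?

1. u = 2.5, v = 0, z = -7.5
2. (0, 0), (2.5, 0), (0, 1.667)
3. C2, v ≥ 0
4. 3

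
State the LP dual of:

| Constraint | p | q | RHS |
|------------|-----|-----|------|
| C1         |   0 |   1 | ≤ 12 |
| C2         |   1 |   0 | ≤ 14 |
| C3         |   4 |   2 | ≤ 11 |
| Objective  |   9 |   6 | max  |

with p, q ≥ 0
Minimize: z = 12y1 + 14y2 + 11y3

Subject to:
  C1: -y2 - 4y3 ≤ -9
  C2: -y1 - 2y3 ≤ -6
  y1, y2, y3 ≥ 0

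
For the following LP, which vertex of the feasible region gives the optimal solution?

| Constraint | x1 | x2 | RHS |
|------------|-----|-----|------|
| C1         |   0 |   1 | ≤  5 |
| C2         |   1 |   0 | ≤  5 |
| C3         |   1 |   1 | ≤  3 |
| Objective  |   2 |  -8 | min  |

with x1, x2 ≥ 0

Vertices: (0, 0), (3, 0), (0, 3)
(0, 3) with z = -24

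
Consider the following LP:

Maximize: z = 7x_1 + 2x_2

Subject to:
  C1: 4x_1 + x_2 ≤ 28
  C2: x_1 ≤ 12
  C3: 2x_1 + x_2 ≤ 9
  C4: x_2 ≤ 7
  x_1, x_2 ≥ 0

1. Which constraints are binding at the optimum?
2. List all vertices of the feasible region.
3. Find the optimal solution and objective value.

1. C3, x_2 ≥ 0
2. (0, 0), (4.5, 0), (1, 7), (0, 7)
3. x_1 = 4.5, x_2 = 0, z = 31.5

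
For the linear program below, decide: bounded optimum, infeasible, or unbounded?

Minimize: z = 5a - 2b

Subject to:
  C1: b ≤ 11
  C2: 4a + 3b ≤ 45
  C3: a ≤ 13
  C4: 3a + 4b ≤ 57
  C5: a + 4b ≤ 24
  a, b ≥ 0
The point (0, 6) satisfies every constraint, so the LP is feasible; the constraints give a ≤ 13 and b ≤ 11, which with a, b ≥ 0 keep the feasible region inside a bounded box. A feasible, bounded LP attains a finite optimum at a vertex.

Evaluating z = 5a - 2b at each vertex:
  (0, 0): z = 0
  (11.25, 0): z = 56.25
  (8.308, 3.923): z = 33.69
  (0, 6): z = -12

Feasible with finite optimum z* = -12 at (0, 6).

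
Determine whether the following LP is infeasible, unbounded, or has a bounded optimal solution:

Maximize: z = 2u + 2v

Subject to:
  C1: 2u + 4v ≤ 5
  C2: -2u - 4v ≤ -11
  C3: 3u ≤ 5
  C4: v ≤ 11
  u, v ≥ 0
C1 requires 2u + 4v ≤ 5, while C2 (-2u - 4v ≤ -11) is equivalent to 2u + 4v ≥ 11. Together they would need 11 ≤ 2u + 4v ≤ 5, which is impossible since 11 > 5. No point satisfies all constraints.

Infeasible: no point satisfies all constraints simultaneously.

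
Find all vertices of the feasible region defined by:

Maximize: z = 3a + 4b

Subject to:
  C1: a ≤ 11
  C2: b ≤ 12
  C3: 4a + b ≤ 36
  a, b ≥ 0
Each vertex is the intersection of two constraint boundaries that also satisfies all remaining constraints:
  a = 0 and b = 0 → (0, 0)
  4a + b = 36 and b = 0 → (9, 0)
  b = 12 and 4a + b = 36 → (6, 12)
  b = 12 and a = 0 → (0, 12)

Vertices: (0, 0), (9, 0), (6, 12), (0, 12)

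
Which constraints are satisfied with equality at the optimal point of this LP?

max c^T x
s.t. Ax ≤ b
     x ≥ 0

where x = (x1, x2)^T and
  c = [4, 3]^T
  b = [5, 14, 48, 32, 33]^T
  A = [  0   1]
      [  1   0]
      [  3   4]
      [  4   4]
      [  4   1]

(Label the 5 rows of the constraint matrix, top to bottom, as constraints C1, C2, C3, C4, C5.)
Optimal: x1 = 8, x2 = 0
Binding: C4, x2 ≥ 0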